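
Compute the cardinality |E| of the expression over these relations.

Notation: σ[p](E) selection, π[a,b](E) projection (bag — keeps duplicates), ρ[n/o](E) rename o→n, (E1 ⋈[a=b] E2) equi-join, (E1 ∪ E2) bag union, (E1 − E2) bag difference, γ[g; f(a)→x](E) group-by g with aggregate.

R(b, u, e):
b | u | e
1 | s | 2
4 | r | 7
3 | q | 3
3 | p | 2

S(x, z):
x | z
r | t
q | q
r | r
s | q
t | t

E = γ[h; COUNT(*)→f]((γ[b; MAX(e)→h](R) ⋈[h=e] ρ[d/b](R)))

Per-node cardinality:
  R → 4
  γ[b; MAX(e)→h](R) → 3
  R → 4
  ρ[d/b](R) → 4
  (γ[b; MAX(e)→h](R) ⋈[h=e] ρ[d/b](R)) → 4
  γ[h; COUNT(*)→f]((γ[b; MAX(e)→h](R) ⋈[h=e] ρ[d/b](R))) → 3

|E| = 3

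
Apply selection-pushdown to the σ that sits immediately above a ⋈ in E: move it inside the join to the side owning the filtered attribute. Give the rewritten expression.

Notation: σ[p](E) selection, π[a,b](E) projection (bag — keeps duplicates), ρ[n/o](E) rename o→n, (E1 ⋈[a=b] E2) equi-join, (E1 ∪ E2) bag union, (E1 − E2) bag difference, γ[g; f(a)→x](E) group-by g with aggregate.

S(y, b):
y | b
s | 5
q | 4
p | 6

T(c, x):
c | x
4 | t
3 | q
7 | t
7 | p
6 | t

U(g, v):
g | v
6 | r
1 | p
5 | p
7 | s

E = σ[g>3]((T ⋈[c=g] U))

σ filters on g, owned by the right side.
E' = (T ⋈[c=g] σ[g>3](U))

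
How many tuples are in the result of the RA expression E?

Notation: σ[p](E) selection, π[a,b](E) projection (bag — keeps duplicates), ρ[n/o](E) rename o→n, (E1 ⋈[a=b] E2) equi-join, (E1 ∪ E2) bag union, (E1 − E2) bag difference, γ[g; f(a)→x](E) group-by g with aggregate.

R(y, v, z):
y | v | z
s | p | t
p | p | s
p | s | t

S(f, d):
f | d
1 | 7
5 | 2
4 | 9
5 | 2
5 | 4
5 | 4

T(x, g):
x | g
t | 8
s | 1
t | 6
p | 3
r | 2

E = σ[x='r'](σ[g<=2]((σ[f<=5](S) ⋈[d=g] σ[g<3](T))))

Stepwise |·|:
  S → 6
  σ[f<=5](S) → 6
  T → 5
  σ[g<3](T) → 2
  (σ[f<=5](S) ⋈[d=g] σ[g<3](T)) → 2
  σ[g<=2]((σ[f<=5](S) ⋈[d=g] σ[g<3](T))) → 2
  σ[x='r'](σ[g<=2]((σ[f<=5](S) ⋈[d=g] σ[g<3](T)))) → 2

|E| = 2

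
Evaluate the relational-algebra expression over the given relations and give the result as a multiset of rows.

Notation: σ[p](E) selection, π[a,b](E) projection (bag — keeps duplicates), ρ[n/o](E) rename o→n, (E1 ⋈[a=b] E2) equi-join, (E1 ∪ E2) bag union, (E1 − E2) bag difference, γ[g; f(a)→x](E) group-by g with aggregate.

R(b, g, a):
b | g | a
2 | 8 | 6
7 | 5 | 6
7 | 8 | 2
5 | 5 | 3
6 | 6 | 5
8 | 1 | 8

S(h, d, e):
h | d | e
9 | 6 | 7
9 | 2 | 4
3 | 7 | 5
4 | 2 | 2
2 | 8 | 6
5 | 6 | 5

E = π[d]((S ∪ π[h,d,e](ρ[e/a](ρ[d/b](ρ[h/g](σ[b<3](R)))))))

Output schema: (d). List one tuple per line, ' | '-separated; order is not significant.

Subexpression sizes:
  S → 6
  R → 6
  σ[b<3](R) → 1
  ρ[h/g](σ[b<3](R)) → 1
  ρ[d/b](ρ[h/g](σ[b<3](R))) → 1
  ρ[e/a](ρ[d/b](ρ[h/g](σ[b<3](R)))) → 1
  π[h,d,e](ρ[e/a](ρ[d/b](ρ[h/g](σ[b<3](R))))) → 1
  (S ∪ π[h,d,e](ρ[e/a](ρ[d/b](ρ[h/g](σ[b<3](R)))))) → 7
  π[d]((S ∪ π[h,d,e](ρ[e/a](ρ[d/b](ρ[h/g](σ[b<3](R))))))) → 7

== RESULT ==
d
2
2
2
6
6
7
8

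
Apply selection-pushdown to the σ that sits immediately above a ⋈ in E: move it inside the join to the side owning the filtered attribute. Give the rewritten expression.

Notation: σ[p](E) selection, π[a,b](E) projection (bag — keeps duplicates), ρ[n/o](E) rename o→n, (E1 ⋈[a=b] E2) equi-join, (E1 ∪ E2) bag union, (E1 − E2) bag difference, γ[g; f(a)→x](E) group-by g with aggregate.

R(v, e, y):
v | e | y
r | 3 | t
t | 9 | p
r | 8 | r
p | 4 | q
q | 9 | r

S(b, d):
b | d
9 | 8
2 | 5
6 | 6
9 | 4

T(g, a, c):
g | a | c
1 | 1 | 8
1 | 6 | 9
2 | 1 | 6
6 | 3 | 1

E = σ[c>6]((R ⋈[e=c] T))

σ filters on c, owned by the right side.
E' = (R ⋈[e=c] σ[c>6](T))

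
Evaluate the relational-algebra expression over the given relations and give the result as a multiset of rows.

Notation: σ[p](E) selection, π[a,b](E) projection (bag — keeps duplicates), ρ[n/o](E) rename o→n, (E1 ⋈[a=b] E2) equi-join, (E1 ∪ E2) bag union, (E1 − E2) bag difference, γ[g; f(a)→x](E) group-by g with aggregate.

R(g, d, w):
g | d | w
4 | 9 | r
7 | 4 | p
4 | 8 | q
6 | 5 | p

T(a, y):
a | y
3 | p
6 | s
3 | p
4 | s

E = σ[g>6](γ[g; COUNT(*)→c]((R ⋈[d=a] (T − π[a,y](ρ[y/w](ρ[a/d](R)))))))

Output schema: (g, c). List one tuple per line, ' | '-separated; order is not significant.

Row counts bottom-up:
  R → 4
  T → 4
  R → 4
  ρ[a/d](R) → 4
  ρ[y/w](ρ[a/d](R)) → 4
  π[a,y](ρ[y/w](ρ[a/d](R))) → 4
  (T − π[a,y](ρ[y/w](ρ[a/d](R)))) → 4
  (R ⋈[d=a] (T − π[a,y](ρ[y/w](ρ[a/d](R))))) → 1
  γ[g; COUNT(*)→c]((R ⋈[d=a] (T − π[a,y](ρ[y/w](ρ[a/d](R)))))) → 1
  σ[g>6](γ[g; COUNT(*)→c]((R ⋈[d=a] (T − π[a,y](ρ[y/w](ρ[a/d](R))))))) → 1

== RESULT ==
g | c
7 | 1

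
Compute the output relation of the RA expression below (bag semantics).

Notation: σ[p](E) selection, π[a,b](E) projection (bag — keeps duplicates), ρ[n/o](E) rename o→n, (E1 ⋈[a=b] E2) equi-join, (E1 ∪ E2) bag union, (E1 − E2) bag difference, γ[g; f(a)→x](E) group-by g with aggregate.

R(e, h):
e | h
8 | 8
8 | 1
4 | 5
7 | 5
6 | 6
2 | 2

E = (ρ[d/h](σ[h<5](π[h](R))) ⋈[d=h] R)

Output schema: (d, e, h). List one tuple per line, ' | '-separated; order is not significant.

Per-node cardinality:
  R → 6
  π[h](R) → 6
  σ[h<5](π[h](R)) → 2
  ρ[d/h](σ[h<5](π[h](R))) → 2
  R → 6
  (ρ[d/h](σ[h<5](π[h](R))) ⋈[d=h] R) → 2

== RESULT ==
d | e | h
1 | 8 | 1
2 | 2 | 2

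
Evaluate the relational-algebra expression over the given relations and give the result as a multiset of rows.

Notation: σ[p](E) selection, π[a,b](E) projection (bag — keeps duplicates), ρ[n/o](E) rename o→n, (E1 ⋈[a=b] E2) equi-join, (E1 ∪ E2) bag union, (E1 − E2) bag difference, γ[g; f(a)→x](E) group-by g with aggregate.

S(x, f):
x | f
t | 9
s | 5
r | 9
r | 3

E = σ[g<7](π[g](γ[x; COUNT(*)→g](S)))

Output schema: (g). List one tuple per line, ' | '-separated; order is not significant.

Per-node cardinality:
  S → 4
  γ[x; COUNT(*)→g](S) → 3
  π[g](γ[x; COUNT(*)→g](S)) → 3
  σ[g<7](π[g](γ[x; COUNT(*)→g](S))) → 3

== RESULT ==
g
1
1
2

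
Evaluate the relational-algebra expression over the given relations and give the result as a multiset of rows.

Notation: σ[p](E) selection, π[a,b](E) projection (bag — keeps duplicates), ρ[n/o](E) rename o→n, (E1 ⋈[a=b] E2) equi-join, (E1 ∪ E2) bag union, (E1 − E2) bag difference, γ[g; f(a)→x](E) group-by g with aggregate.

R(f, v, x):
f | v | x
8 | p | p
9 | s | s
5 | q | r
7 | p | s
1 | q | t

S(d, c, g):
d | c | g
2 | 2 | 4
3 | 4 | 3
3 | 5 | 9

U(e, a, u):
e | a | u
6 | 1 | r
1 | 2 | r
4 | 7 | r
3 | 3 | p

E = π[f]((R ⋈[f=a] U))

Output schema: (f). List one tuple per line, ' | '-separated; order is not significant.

Per-node cardinality:
  R → 5
  U → 4
  (R ⋈[f=a] U) → 2
  π[f]((R ⋈[f=a] U)) → 2

== RESULT ==
f
1
7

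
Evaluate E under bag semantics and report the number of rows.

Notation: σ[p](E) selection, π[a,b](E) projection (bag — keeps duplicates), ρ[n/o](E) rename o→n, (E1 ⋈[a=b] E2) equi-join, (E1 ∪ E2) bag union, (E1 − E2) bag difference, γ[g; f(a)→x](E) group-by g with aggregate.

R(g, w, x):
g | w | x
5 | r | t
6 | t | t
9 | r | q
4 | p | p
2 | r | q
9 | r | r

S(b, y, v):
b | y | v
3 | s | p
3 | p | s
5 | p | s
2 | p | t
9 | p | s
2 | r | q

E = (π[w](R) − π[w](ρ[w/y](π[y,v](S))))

Stepwise |·|:
  R → 6
  π[w](R) → 6
  S → 6
  π[y,v](S) → 6
  ρ[w/y](π[y,v](S)) → 6
  π[w](ρ[w/y](π[y,v](S))) → 6
  (π[w](R) − π[w](ρ[w/y](π[y,v](S)))) → 4

|E| = 4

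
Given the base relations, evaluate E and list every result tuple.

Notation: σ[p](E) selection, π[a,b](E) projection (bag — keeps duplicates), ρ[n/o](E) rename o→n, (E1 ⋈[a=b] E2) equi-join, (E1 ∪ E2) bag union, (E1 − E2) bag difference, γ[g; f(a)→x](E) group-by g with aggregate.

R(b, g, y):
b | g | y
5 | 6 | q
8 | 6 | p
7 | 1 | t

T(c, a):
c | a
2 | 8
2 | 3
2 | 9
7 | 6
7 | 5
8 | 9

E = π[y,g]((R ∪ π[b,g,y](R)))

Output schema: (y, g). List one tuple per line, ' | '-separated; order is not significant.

Subexpression sizes:
  R → 3
  R → 3
  π[b,g,y](R) → 3
  (R ∪ π[b,g,y](R)) → 6
  π[y,g]((R ∪ π[b,g,y](R))) → 6

== RESULT ==
y | g
p | 6
p | 6
q | 6
q | 6
t | 1
t | 1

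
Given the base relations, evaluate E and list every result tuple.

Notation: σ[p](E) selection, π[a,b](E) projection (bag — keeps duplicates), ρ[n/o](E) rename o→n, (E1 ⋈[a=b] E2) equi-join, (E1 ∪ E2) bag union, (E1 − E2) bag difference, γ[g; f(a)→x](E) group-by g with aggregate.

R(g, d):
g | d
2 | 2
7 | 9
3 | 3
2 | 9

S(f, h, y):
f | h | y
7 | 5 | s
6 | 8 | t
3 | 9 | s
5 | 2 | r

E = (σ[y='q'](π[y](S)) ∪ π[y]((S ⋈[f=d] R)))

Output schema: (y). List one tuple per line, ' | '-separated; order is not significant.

Subexpression sizes:
  S → 4
  π[y](S) → 4
  σ[y='q'](π[y](S)) → 0
  S → 4
  R → 4
  (S ⋈[f=d] R) → 1
  π[y]((S ⋈[f=d] R)) → 1
  (σ[y='q'](π[y](S)) ∪ π[y]((S ⋈[f=d] R))) → 1

== RESULT ==
y
s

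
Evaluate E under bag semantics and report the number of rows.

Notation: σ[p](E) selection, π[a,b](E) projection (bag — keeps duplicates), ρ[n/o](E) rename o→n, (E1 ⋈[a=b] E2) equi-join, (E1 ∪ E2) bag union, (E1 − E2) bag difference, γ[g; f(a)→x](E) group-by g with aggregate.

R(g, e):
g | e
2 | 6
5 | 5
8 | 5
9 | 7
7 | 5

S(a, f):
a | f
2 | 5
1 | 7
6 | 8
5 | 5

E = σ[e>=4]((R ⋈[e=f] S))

Row counts bottom-up:
  R → 5
  S → 4
  (R ⋈[e=f] S) → 7
  σ[e>=4]((R ⋈[e=f] S)) → 7

|E| = 7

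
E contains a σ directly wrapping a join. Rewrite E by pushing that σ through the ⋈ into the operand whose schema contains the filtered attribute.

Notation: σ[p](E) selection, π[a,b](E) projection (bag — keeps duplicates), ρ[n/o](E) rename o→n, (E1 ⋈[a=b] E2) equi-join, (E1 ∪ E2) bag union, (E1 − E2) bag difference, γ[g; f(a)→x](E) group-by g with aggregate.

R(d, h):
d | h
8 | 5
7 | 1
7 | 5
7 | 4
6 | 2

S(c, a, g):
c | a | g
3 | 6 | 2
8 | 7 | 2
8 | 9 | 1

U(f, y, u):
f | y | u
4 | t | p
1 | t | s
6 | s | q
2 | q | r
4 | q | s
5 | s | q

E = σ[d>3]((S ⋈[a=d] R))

σ filters on d, owned by the right side.
E' = (S ⋈[a=d] σ[d>3](R))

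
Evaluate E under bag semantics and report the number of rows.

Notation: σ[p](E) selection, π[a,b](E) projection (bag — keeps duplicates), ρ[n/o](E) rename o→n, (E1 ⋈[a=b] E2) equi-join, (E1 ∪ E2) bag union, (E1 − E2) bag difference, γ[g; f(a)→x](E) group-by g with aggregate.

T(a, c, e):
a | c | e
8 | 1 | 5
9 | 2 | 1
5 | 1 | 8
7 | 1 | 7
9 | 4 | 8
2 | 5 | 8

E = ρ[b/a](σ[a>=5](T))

Stepwise |·|:
  T → 6
  σ[a>=5](T) → 5
  ρ[b/a](σ[a>=5](T)) → 5

|E| = 5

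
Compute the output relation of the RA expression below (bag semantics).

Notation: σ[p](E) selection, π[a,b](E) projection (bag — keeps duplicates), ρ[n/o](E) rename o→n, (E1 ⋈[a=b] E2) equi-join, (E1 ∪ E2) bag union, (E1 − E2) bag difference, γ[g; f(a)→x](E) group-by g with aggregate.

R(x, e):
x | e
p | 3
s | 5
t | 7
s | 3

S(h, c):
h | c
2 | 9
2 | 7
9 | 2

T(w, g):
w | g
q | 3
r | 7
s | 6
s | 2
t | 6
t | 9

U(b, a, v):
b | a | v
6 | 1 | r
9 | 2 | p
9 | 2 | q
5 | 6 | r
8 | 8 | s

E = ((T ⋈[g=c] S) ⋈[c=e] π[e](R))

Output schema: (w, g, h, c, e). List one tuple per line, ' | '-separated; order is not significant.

Stepwise |·|:
  T → 6
  S → 3
  (T ⋈[g=c] S) → 3
  R → 4
  π[e](R) → 4
  ((T ⋈[g=c] S) ⋈[c=e] π[e](R)) → 1

== RESULT ==
w | g | h | c | e
r | 7 | 2 | 7 | 7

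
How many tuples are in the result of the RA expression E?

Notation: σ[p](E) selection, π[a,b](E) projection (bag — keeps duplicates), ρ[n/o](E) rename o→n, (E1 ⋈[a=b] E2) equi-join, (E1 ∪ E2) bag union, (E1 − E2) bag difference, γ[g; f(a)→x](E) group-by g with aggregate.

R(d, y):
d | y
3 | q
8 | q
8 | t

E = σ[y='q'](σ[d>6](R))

Per-node cardinality:
  R → 3
  σ[d>6](R) → 2
  σ[y='q'](σ[d>6](R)) → 1

|E| = 1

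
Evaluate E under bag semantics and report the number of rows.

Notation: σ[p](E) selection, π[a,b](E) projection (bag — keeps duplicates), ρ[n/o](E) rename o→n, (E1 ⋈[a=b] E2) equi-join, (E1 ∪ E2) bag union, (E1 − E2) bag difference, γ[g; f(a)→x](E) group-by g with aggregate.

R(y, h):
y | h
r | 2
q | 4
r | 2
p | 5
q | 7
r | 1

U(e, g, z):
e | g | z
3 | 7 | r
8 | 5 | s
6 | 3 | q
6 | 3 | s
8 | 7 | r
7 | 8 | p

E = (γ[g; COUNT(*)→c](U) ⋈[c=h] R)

Stepwise |·|:
  U → 6
  γ[g; COUNT(*)→c](U) → 4
  R → 6
  (γ[g; COUNT(*)→c](U) ⋈[c=h] R) → 6

|E| = 6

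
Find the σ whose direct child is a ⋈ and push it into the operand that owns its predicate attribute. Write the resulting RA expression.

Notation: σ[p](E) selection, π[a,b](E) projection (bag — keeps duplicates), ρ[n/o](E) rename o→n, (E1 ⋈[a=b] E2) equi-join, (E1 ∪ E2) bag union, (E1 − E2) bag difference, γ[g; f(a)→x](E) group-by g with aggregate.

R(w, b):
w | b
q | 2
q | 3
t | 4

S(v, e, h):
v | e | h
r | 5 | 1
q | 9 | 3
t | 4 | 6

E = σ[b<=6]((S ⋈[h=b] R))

σ filters on b, owned by the right side.
E' = (S ⋈[h=b] σ[b<=6](R))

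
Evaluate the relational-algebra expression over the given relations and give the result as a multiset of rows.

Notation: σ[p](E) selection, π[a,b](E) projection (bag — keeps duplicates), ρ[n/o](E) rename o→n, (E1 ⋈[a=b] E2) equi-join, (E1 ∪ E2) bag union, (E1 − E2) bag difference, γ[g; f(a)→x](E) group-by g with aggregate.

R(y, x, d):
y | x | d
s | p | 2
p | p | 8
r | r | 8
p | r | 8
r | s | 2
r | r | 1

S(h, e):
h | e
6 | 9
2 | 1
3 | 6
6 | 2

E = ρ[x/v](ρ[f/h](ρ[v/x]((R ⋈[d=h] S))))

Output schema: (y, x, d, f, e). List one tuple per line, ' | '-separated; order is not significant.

Subexpression sizes:
  R → 6
  S → 4
  (R ⋈[d=h] S) → 2
  ρ[v/x]((R ⋈[d=h] S)) → 2
  ρ[f/h](ρ[v/x]((R ⋈[d=h] S))) → 2
  ρ[x/v](ρ[f/h](ρ[v/x]((R ⋈[d=h] S)))) → 2

== RESULT ==
y | x | d | f | e
r | s | 2 | 2 | 1
s | p | 2 | 2 | 1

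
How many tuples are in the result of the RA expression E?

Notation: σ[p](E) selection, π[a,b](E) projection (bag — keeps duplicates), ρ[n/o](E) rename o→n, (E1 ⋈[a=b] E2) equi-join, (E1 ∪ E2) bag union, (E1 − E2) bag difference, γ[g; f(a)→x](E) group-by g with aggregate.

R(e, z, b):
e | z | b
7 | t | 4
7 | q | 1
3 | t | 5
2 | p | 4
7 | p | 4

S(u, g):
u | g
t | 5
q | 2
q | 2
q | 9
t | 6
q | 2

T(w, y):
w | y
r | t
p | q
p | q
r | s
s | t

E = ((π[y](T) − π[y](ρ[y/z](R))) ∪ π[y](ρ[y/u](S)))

Per-node cardinality:
  T → 5
  π[y](T) → 5
  R → 5
  ρ[y/z](R) → 5
  π[y](ρ[y/z](R)) → 5
  (π[y](T) − π[y](ρ[y/z](R))) → 2
  S → 6
  ρ[y/u](S) → 6
  π[y](ρ[y/u](S)) → 6
  ((π[y](T) − π[y](ρ[y/z](R))) ∪ π[y](ρ[y/u](S))) → 8

|E| = 8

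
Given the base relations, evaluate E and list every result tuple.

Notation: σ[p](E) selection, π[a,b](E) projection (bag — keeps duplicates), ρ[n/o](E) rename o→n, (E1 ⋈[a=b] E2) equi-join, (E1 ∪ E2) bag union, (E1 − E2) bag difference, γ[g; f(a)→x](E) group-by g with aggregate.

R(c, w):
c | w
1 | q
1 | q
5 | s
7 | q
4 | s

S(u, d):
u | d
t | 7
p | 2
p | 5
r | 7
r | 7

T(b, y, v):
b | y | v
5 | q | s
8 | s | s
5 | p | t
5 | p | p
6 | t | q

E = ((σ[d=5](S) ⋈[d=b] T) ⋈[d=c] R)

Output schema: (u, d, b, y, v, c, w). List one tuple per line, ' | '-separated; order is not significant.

Subexpression sizes:
  S → 5
  σ[d=5](S) → 1
  T → 5
  (σ[d=5](S) ⋈[d=b] T) → 3
  R → 5
  ((σ[d=5](S) ⋈[d=b] T) ⋈[d=c] R) → 3

== RESULT ==
u | d | b | y | v | c | w
p | 5 | 5 | p | p | 5 | s
p | 5 | 5 | p | t | 5 | s
p | 5 | 5 | q | s | 5 | s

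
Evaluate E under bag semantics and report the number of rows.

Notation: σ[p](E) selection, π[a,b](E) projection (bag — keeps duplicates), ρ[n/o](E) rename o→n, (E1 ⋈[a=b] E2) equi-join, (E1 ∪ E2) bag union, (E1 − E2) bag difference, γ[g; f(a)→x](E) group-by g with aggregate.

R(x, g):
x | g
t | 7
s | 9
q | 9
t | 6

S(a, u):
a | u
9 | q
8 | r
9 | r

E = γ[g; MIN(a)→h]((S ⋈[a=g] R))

Stepwise |·|:
  S → 3
  R → 4
  (S ⋈[a=g] R) → 4
  γ[g; MIN(a)→h]((S ⋈[a=g] R)) → 1

|E| = 1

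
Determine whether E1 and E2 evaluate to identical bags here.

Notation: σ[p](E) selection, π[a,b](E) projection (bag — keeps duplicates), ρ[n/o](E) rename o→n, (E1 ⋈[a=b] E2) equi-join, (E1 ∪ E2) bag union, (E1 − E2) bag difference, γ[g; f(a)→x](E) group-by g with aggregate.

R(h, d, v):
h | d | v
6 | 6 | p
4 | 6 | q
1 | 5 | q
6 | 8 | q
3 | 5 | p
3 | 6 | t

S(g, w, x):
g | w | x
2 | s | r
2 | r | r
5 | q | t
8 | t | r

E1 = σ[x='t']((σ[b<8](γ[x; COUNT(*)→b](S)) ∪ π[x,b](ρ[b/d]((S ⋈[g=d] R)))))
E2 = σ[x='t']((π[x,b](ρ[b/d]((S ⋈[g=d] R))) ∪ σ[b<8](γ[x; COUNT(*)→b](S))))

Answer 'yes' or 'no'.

E1 per-node cardinality:
  S → 4
  γ[x; COUNT(*)→b](S) → 2
  σ[b<8](γ[x; COUNT(*)→b](S)) → 2
  S → 4
  R → 6
  (S ⋈[g=d] R) → 3
  ρ[b/d]((S ⋈[g=d] R)) → 3
  π[x,b](ρ[b/d]((S ⋈[g=d] R))) → 3
  (σ[b<8](γ[x; COUNT(*)→b](S)) ∪ π[x,b](ρ[b/d]((S ⋈[g=d] R)))) → 5
  σ[x='t']((σ[b<8](γ[x; COUNT(*)→b](S)) ∪ π[x,b](ρ[b/d]((S ⋈[g=d] R))))) → 3
E2 per-node cardinality:
  S → 4
  R → 6
  (S ⋈[g=d] R) → 3
  ρ[b/d]((S ⋈[g=d] R)) → 3
  π[x,b](ρ[b/d]((S ⋈[g=d] R))) → 3
  S → 4
  γ[x; COUNT(*)→b](S) → 2
  σ[b<8](γ[x; COUNT(*)→b](S)) → 2
  (π[x,b](ρ[b/d]((S ⋈[g=d] R))) ∪ σ[b<8](γ[x; COUNT(*)→b](S))) → 5
  σ[x='t']((π[x,b](ρ[b/d]((S ⋈[g=d] R))) ∪ σ[b<8](γ[x; COUNT(*)→b](S)))) → 3

E1 and E2 produce the same multiset:
x | b
t | 1
t | 5
t | 5

yes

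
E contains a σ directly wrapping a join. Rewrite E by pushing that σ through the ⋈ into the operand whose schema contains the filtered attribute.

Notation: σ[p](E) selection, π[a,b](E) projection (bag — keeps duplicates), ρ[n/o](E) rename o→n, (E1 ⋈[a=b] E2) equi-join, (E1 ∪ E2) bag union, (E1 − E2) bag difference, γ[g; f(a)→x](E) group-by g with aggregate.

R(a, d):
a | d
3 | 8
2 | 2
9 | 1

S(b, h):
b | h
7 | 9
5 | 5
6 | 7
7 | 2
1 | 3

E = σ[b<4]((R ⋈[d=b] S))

σ filters on b, owned by the right side.
E' = (R ⋈[d=b] σ[b<4](S))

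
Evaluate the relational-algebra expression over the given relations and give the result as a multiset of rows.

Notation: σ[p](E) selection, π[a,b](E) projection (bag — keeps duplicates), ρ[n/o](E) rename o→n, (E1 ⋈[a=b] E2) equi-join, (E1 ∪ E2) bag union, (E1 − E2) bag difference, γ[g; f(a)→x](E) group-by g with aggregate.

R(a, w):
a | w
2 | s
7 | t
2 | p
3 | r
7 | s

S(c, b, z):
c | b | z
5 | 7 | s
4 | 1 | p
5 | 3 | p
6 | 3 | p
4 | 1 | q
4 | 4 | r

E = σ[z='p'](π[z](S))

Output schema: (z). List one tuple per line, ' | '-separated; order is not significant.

Per-node cardinality:
  S → 6
  π[z](S) → 6
  σ[z='p'](π[z](S)) → 3

== RESULT ==
z
p
p
p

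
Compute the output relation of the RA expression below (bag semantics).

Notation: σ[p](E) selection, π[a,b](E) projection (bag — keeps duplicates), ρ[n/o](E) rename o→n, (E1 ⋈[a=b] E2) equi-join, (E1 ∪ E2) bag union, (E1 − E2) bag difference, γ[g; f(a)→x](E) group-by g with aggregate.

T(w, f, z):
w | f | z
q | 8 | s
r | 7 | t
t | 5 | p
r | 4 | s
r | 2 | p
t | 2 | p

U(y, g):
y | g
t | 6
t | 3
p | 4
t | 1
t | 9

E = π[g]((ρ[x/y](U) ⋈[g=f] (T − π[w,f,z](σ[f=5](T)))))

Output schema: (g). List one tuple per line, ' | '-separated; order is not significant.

Row counts bottom-up:
  U → 5
  ρ[x/y](U) → 5
  T → 6
  T → 6
  σ[f=5](T) → 1
  π[w,f,z](σ[f=5](T)) → 1
  (T − π[w,f,z](σ[f=5](T))) → 5
  (ρ[x/y](U) ⋈[g=f] (T − π[w,f,z](σ[f=5](T)))) → 1
  π[g]((ρ[x/y](U) ⋈[g=f] (T − π[w,f,z](σ[f=5](T))))) → 1

== RESULT ==
g
4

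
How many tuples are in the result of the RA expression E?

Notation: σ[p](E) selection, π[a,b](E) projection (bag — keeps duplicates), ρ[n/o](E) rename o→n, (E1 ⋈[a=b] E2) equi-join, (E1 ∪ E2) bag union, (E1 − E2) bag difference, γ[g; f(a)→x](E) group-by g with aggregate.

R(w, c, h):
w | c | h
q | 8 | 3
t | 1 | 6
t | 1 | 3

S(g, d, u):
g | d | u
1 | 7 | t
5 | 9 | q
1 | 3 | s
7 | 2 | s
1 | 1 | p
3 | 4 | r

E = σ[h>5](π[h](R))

Row counts bottom-up:
  R → 3
  π[h](R) → 3
  σ[h>5](π[h](R)) → 1

|E| = 1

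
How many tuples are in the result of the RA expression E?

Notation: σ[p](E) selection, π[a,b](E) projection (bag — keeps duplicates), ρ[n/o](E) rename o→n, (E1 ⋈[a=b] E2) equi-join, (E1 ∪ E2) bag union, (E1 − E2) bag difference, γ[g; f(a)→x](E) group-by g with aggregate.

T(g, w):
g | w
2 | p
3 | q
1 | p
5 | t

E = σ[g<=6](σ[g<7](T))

Subexpression sizes:
  T → 4
  σ[g<7](T) → 4
  σ[g<=6](σ[g<7](T)) → 4

|E| = 4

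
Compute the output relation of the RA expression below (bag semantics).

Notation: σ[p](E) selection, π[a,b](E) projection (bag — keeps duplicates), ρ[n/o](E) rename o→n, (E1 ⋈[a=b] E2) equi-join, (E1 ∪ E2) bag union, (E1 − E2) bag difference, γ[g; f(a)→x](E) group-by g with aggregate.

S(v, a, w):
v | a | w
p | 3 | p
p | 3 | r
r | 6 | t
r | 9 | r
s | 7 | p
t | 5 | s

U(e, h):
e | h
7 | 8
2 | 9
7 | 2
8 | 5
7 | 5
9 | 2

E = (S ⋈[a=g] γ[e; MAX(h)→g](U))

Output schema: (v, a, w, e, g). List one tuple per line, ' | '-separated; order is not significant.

Stepwise |·|:
  S → 6
  U → 6
  γ[e; MAX(h)→g](U) → 4
  (S ⋈[a=g] γ[e; MAX(h)→g](U)) → 2

== RESULT ==
v | a | w | e | g
r | 9 | r | 2 | 9
t | 5 | s | 8 | 5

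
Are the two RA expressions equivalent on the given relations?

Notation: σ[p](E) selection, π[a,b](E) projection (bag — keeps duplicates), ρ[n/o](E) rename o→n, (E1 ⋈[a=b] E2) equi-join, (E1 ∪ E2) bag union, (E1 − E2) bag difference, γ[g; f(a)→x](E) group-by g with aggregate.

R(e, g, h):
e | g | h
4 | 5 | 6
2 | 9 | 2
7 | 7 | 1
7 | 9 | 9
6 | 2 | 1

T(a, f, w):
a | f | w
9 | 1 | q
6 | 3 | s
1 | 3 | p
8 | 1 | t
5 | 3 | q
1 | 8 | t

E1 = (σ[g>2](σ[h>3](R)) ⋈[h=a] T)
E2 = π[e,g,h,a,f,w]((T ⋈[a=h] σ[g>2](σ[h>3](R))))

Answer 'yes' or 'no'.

E1 stepwise |·|:
  R → 5
  σ[h>3](R) → 2
  σ[g>2](σ[h>3](R)) → 2
  T → 6
  (σ[g>2](σ[h>3](R)) ⋈[h=a] T) → 2
E2 stepwise |·|:
  T → 6
  R → 5
  σ[h>3](R) → 2
  σ[g>2](σ[h>3](R)) → 2
  (T ⋈[a=h] σ[g>2](σ[h>3](R))) → 2
  π[e,g,h,a,f,w]((T ⋈[a=h] σ[g>2](σ[h>3](R)))) → 2

E1 and E2 produce the same multiset:
e | g | h | a | f | w
4 | 5 | 6 | 6 | 3 | s
7 | 9 | 9 | 9 | 1 | q

yes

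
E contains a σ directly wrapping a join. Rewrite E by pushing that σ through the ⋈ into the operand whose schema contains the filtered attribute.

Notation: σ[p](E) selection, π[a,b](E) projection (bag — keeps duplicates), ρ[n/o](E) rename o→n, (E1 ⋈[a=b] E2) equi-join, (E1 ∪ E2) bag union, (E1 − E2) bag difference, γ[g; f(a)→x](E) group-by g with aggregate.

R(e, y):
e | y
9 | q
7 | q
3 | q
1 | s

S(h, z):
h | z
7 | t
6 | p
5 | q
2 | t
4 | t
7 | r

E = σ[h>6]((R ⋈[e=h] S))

σ filters on h, owned by the right side.
E' = (R ⋈[e=h] σ[h>6](S))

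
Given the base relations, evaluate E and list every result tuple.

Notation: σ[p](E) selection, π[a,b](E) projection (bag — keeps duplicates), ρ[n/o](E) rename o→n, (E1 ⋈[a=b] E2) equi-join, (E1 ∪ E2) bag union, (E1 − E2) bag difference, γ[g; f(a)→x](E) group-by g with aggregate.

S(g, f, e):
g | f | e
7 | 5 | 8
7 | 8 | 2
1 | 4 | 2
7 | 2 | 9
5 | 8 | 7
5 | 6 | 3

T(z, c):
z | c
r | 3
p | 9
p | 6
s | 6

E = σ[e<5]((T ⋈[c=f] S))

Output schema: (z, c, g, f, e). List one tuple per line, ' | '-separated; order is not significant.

Subexpression sizes:
  T → 4
  S → 6
  (T ⋈[c=f] S) → 2
  σ[e<5]((T ⋈[c=f] S)) → 2

== RESULT ==
z | c | g | f | e
p | 6 | 5 | 6 | 3
s | 6 | 5 | 6 | 3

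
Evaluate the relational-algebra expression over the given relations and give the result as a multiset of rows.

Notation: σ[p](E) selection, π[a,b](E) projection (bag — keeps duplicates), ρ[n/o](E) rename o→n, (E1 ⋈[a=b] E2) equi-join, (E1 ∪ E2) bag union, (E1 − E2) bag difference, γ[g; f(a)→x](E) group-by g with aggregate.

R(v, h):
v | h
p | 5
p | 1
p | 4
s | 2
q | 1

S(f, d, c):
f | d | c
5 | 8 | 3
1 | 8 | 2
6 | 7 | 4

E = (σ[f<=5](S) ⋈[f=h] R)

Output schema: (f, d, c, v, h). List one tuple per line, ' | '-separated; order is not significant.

Stepwise |·|:
  S → 3
  σ[f<=5](S) → 2
  R → 5
  (σ[f<=5](S) ⋈[f=h] R) → 3

== RESULT ==
f | d | c | v | h
1 | 8 | 2 | p | 1
1 | 8 | 2 | q | 1
5 | 8 | 3 | p | 5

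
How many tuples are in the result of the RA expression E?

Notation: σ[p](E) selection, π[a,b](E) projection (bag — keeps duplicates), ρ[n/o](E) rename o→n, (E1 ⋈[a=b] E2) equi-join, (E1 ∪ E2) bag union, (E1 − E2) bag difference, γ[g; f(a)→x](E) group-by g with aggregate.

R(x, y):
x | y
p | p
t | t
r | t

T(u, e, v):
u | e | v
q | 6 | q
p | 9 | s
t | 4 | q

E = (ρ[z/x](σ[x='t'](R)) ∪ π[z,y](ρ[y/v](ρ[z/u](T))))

Per-node cardinality:
  R → 3
  σ[x='t'](R) → 1
  ρ[z/x](σ[x='t'](R)) → 1
  T → 3
  ρ[z/u](T) → 3
  ρ[y/v](ρ[z/u](T)) → 3
  π[z,y](ρ[y/v](ρ[z/u](T))) → 3
  (ρ[z/x](σ[x='t'](R)) ∪ π[z,y](ρ[y/v](ρ[z/u](T)))) → 4

|E| = 4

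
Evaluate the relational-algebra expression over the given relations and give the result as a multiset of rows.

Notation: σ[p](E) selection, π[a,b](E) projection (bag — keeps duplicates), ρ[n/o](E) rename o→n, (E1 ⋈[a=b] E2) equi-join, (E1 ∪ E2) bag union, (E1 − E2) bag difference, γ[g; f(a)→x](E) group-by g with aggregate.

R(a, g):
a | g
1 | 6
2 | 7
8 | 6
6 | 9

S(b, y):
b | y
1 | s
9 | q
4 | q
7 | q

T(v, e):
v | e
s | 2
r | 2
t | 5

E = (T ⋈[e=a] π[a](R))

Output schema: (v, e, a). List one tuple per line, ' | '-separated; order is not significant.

Per-node cardinality:
  T → 3
  R → 4
  π[a](R) → 4
  (T ⋈[e=a] π[a](R)) → 2

== RESULT ==
v | e | a
r | 2 | 2
s | 2 | 2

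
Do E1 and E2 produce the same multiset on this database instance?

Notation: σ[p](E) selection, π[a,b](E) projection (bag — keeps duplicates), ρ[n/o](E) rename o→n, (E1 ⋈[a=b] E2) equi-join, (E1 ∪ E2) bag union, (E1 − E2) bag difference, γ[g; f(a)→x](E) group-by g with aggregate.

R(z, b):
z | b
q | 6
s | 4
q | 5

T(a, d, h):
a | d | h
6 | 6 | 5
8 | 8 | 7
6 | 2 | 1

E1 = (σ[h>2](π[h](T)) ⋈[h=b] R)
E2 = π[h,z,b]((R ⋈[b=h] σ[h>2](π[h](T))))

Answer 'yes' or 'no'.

E1 subexpression sizes:
  T → 3
  π[h](T) → 3
  σ[h>2](π[h](T)) → 2
  R → 3
  (σ[h>2](π[h](T)) ⋈[h=b] R) → 1
E2 subexpression sizes:
  R → 3
  T → 3
  π[h](T) → 3
  σ[h>2](π[h](T)) → 2
  (R ⋈[b=h] σ[h>2](π[h](T))) → 1
  π[h,z,b]((R ⋈[b=h] σ[h>2](π[h](T)))) → 1

E1 and E2 produce the same multiset:
h | z | b
5 | q | 5

yes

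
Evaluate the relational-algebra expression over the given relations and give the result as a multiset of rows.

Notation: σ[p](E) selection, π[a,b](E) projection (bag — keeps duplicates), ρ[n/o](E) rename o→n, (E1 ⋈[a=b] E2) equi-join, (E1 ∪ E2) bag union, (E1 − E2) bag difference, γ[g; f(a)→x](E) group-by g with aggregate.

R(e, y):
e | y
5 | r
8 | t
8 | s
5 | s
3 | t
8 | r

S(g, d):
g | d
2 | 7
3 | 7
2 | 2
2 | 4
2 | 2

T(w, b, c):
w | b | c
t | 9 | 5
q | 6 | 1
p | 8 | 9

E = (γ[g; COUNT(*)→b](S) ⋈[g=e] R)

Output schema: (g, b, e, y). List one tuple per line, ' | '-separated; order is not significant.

Per-node cardinality:
  S → 5
  γ[g; COUNT(*)→b](S) → 2
  R → 6
  (γ[g; COUNT(*)→b](S) ⋈[g=e] R) → 1

== RESULT ==
g | b | e | y
3 | 1 | 3 | t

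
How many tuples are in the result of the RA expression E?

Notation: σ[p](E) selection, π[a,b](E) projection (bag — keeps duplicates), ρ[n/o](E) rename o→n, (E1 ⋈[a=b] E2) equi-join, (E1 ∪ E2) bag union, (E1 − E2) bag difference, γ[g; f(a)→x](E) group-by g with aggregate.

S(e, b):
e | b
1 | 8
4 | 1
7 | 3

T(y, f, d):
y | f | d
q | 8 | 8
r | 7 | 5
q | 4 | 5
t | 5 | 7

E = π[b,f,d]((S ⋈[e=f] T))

Subexpression sizes:
  S → 3
  T → 4
  (S ⋈[e=f] T) → 2
  π[b,f,d]((S ⋈[e=f] T)) → 2

|E| = 2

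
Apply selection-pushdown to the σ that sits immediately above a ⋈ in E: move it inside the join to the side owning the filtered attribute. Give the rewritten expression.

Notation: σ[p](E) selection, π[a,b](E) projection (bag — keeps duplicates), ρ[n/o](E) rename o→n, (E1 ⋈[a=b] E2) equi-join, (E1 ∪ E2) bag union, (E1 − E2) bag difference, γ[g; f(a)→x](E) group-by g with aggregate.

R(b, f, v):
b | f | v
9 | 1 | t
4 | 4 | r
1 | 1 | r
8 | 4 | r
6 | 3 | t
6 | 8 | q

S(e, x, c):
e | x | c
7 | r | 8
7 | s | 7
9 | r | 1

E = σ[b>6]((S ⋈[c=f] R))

σ filters on b, owned by the right side.
E' = (S ⋈[c=f] σ[b>6](R))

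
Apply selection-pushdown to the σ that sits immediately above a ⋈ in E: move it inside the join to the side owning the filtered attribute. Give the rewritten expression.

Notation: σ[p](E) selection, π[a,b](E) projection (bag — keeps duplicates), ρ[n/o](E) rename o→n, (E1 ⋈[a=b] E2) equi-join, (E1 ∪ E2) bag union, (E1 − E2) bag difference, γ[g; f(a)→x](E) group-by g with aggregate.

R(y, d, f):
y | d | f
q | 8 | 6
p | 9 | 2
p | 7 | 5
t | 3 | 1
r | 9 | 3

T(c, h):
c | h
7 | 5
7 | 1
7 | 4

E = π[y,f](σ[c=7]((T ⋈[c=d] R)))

σ filters on c, owned by the left side.
E' = π[y,f]((σ[c=7](T) ⋈[c=d] R))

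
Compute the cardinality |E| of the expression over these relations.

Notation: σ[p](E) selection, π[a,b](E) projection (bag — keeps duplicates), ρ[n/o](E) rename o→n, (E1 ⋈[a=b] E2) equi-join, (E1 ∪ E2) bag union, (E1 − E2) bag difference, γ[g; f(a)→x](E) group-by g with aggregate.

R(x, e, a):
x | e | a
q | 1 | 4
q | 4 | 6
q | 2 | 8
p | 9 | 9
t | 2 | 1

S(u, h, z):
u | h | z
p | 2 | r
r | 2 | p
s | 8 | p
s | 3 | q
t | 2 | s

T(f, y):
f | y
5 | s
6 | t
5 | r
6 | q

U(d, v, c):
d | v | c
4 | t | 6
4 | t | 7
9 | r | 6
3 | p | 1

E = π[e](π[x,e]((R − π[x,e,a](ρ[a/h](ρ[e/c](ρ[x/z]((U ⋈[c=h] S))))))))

Subexpression sizes:
  R → 5
  U → 4
  S → 5
  (U ⋈[c=h] S) → 0
  ρ[x/z]((U ⋈[c=h] S)) → 0
  ρ[e/c](ρ[x/z]((U ⋈[c=h] S))) → 0
  ρ[a/h](ρ[e/c](ρ[x/z]((U ⋈[c=h] S)))) → 0
  π[x,e,a](ρ[a/h](ρ[e/c](ρ[x/z]((U ⋈[c=h] S))))) → 0
  (R − π[x,e,a](ρ[a/h](ρ[e/c](ρ[x/z]((U ⋈[c=h] S)))))) → 5
  π[x,e]((R − π[x,e,a](ρ[a/h](ρ[e/c](ρ[x/z]((U ⋈[c=h] S))))))) → 5
  π[e](π[x,e]((R − π[x,e,a](ρ[a/h](ρ[e/c](ρ[x/z]((U ⋈[c=h] S)))))))) → 5

|E| = 5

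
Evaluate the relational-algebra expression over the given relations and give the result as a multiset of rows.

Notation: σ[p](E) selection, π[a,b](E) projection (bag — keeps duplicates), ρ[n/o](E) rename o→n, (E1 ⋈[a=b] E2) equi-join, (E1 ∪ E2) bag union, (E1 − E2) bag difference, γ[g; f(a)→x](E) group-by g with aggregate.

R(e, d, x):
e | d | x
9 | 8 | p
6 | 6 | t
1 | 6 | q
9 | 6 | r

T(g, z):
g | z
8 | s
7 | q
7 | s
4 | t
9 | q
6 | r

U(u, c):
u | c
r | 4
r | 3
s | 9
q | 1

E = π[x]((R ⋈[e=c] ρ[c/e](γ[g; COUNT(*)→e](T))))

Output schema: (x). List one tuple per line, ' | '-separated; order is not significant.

Stepwise |·|:
  R → 4
  T → 6
  γ[g; COUNT(*)→e](T) → 5
  ρ[c/e](γ[g; COUNT(*)→e](T)) → 5
  (R ⋈[e=c] ρ[c/e](γ[g; COUNT(*)→e](T))) → 4
  π[x]((R ⋈[e=c] ρ[c/e](γ[g; COUNT(*)→e](T)))) → 4

== RESULT ==
x
q
q
q
q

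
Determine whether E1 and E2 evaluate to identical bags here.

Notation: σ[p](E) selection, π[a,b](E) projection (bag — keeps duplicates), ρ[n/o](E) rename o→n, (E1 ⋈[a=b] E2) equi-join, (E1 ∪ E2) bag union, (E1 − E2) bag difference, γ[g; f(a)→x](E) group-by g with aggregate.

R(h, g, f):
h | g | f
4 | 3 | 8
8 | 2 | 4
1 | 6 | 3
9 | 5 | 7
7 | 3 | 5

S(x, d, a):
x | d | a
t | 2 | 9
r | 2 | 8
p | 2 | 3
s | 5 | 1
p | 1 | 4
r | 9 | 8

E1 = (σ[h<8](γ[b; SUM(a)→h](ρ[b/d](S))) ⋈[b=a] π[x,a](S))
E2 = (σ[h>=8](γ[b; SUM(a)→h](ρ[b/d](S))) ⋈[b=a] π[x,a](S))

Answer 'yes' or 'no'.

E1 per-node cardinality:
  S → 6
  ρ[b/d](S) → 6
  γ[b; SUM(a)→h](ρ[b/d](S)) → 4
  σ[h<8](γ[b; SUM(a)→h](ρ[b/d](S))) → 2
  S → 6
  π[x,a](S) → 6
  (σ[h<8](γ[b; SUM(a)→h](ρ[b/d](S))) ⋈[b=a] π[x,a](S)) → 1
E2 per-node cardinality:
  S → 6
  ρ[b/d](S) → 6
  γ[b; SUM(a)→h](ρ[b/d](S)) → 4
  σ[h>=8](γ[b; SUM(a)→h](ρ[b/d](S))) → 2
  S → 6
  π[x,a](S) → 6
  (σ[h>=8](γ[b; SUM(a)→h](ρ[b/d](S))) ⋈[b=a] π[x,a](S)) → 1

E1 result:
b | h | x | a
1 | 4 | s | 1
E2 result:
b | h | x | a
9 | 8 | t | 9
Witness: (9, 8, 't', 9) appears 0× in E1 but 1× in E2.

no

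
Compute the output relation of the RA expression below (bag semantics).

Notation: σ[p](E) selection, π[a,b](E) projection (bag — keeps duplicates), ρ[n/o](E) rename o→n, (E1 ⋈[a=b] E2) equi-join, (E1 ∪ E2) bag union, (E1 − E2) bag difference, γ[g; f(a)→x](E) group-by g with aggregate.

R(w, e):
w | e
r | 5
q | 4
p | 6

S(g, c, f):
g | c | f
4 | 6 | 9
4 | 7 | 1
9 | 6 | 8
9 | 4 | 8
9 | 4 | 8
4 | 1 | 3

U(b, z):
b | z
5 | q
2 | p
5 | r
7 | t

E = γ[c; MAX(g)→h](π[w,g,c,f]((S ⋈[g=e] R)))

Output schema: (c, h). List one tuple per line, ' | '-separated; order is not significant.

Stepwise |·|:
  S → 6
  R → 3
  (S ⋈[g=e] R) → 3
  π[w,g,c,f]((S ⋈[g=e] R)) → 3
  γ[c; MAX(g)→h](π[w,g,c,f]((S ⋈[g=e] R))) → 3

== RESULT ==
c | h
1 | 4
6 | 4
7 | 4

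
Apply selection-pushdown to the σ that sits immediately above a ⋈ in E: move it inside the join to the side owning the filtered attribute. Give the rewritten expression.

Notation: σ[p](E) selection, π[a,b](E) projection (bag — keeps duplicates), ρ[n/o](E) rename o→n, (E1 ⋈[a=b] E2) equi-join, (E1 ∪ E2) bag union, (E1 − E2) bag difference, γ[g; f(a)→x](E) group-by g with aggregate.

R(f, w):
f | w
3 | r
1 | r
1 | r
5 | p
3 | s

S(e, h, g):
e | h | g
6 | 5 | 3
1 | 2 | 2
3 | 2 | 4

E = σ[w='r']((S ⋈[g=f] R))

σ filters on w, owned by the right side.
E' = (S ⋈[g=f] σ[w='r'](R))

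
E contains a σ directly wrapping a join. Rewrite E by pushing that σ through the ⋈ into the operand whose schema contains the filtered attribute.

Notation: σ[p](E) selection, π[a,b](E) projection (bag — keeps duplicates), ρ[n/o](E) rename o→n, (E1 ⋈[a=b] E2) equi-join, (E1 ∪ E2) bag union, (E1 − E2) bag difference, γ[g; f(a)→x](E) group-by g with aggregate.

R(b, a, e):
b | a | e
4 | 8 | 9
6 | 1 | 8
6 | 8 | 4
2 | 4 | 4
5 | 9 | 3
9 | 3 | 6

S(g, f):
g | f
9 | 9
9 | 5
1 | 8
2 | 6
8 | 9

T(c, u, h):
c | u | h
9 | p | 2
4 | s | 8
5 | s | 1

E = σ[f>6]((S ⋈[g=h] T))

σ filters on f, owned by the left side.
E' = (σ[f>6](S) ⋈[g=h] T)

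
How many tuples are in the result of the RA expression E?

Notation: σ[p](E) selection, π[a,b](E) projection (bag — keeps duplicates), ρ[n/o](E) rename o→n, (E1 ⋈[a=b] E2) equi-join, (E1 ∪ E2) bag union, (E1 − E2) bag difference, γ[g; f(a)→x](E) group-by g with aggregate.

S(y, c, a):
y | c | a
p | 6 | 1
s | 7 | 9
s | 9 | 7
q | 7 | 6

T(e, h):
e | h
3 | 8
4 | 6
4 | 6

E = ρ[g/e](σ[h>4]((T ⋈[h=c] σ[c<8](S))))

Per-node cardinality:
  T → 3
  S → 4
  σ[c<8](S) → 3
  (T ⋈[h=c] σ[c<8](S)) → 2
  σ[h>4]((T ⋈[h=c] σ[c<8](S))) → 2
  ρ[g/e](σ[h>4]((T ⋈[h=c] σ[c<8](S)))) → 2

|E| = 2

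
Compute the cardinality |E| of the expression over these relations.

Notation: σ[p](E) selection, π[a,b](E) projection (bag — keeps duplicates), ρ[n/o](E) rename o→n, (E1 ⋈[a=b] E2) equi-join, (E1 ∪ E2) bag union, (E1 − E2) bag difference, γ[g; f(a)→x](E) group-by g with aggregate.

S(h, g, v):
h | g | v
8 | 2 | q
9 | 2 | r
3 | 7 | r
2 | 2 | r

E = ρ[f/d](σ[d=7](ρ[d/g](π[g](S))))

Per-node cardinality:
  S → 4
  π[g](S) → 4
  ρ[d/g](π[g](S)) → 4
  σ[d=7](ρ[d/g](π[g](S))) → 1
  ρ[f/d](σ[d=7](ρ[d/g](π[g](S)))) → 1

|E| = 1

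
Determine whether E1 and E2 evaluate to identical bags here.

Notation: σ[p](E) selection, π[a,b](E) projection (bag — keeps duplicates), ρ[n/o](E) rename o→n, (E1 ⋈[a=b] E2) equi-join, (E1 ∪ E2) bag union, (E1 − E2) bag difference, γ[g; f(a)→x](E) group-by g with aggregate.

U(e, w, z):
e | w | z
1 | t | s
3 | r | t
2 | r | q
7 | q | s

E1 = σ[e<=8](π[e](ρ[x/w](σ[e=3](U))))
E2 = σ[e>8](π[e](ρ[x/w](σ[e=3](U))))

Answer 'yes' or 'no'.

E1 subexpression sizes:
  U → 4
  σ[e=3](U) → 1
  ρ[x/w](σ[e=3](U)) → 1
  π[e](ρ[x/w](σ[e=3](U))) → 1
  σ[e<=8](π[e](ρ[x/w](σ[e=3](U)))) → 1
E2 subexpression sizes:
  U → 4
  σ[e=3](U) → 1
  ρ[x/w](σ[e=3](U)) → 1
  π[e](ρ[x/w](σ[e=3](U))) → 1
  σ[e>8](π[e](ρ[x/w](σ[e=3](U)))) → 0

E1 result:
e
3
E2 result:
e
(0 rows)
Witness: (3,) appears 1× in E1 but 0× in E2.

no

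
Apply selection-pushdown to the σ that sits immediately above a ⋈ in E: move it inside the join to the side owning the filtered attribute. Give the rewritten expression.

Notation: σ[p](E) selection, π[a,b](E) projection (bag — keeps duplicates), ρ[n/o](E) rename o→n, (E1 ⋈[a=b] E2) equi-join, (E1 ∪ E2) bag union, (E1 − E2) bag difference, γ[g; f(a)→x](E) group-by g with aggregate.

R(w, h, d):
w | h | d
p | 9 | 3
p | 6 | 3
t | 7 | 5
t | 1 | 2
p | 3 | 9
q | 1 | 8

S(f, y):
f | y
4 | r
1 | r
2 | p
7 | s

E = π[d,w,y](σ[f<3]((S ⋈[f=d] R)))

σ filters on f, owned by the left side.
E' = π[d,w,y]((σ[f<3](S) ⋈[f=d] R))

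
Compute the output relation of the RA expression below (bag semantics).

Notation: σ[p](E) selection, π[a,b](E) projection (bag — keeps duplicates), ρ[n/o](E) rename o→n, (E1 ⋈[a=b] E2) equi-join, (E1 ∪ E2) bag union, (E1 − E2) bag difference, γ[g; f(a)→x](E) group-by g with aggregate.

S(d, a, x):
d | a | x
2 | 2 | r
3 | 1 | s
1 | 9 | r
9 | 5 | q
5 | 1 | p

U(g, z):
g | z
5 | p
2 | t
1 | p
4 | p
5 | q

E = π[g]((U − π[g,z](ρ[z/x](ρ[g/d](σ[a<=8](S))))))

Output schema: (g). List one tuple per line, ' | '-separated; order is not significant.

Row counts bottom-up:
  U → 5
  S → 5
  σ[a<=8](S) → 4
  ρ[g/d](σ[a<=8](S)) → 4
  ρ[z/x](ρ[g/d](σ[a<=8](S))) → 4
  π[g,z](ρ[z/x](ρ[g/d](σ[a<=8](S)))) → 4
  (U − π[g,z](ρ[z/x](ρ[g/d](σ[a<=8](S))))) → 4
  π[g]((U − π[g,z](ρ[z/x](ρ[g/d](σ[a<=8](S)))))) → 4

== RESULT ==
g
1
2
4
5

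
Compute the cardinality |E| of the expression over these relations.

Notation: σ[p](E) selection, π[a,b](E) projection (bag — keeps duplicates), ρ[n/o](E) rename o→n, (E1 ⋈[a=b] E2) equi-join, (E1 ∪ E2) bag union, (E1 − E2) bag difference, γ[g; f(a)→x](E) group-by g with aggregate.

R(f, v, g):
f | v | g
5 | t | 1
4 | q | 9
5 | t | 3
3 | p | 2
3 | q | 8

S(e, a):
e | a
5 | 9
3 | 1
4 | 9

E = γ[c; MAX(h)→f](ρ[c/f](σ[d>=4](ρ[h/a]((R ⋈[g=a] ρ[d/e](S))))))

Row counts bottom-up:
  R → 5
  S → 3
  ρ[d/e](S) → 3
  (R ⋈[g=a] ρ[d/e](S)) → 3
  ρ[h/a]((R ⋈[g=a] ρ[d/e](S))) → 3
  σ[d>=4](ρ[h/a]((R ⋈[g=a] ρ[d/e](S)))) → 2
  ρ[c/f](σ[d>=4](ρ[h/a]((R ⋈[g=a] ρ[d/e](S))))) → 2
  γ[c; MAX(h)→f](ρ[c/f](σ[d>=4](ρ[h/a]((R ⋈[g=a] ρ[d/e](S)))))) → 1

|E| = 1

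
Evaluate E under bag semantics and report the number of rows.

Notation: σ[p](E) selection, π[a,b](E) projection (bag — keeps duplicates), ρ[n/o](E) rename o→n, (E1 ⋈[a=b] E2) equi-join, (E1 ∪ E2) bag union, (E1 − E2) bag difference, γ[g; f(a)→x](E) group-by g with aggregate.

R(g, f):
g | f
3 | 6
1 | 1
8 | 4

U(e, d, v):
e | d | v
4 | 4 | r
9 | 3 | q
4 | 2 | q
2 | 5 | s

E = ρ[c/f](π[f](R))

Stepwise |·|:
  R → 3
  π[f](R) → 3
  ρ[c/f](π[f](R)) → 3

|E| = 3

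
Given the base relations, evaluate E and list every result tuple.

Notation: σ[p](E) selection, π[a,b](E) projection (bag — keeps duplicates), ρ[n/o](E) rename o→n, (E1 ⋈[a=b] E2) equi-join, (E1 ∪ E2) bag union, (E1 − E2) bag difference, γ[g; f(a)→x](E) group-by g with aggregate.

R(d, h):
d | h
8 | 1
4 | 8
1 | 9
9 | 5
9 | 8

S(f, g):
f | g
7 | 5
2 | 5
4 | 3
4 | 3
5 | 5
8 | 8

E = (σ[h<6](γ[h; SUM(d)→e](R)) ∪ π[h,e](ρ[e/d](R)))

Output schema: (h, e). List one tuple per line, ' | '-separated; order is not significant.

Row counts bottom-up:
  R → 5
  γ[h; SUM(d)→e](R) → 4
  σ[h<6](γ[h; SUM(d)→e](R)) → 2
  R → 5
  ρ[e/d](R) → 5
  π[h,e](ρ[e/d](R)) → 5
  (σ[h<6](γ[h; SUM(d)→e](R)) ∪ π[h,e](ρ[e/d](R))) → 7

== RESULT ==
h | e
1 | 8
1 | 8
5 | 9
5 | 9
8 | 4
8 | 9
9 | 1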